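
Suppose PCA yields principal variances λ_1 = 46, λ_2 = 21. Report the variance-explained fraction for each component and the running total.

Step 1 — total variance = trace(Sigma) = Σ λ_i = 46 + 21 = 67.

Step 2 — fraction explained by component i = λ_i / Σ λ:
  PC1: 46/67 = 0.6866
  PC2: 21/67 = 0.3134

Step 3 — cumulative fraction after k components = (λ_1 + ... + λ_k) / Σ λ:
  k = 1: 46/67 = 0.6866
  k = 2: (46 + 21)/67 = 67/67 = 1

Summary (fraction, with percent):

explained: PC1 0.6866 (68.66%), PC2 0.3134 (31.34%);  cumulative: 0.6866, 1


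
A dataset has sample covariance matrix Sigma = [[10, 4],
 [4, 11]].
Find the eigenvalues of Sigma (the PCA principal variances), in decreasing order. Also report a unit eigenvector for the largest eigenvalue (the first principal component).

Step 1 — characteristic polynomial of 2×2 Sigma:
  det(Sigma - λI) = λ² - trace · λ + det = 0.
  trace = 10 + 11 = 21, det = 10·11 - (4)² = 94.
Step 2 — discriminant:
  Δ = trace² - 4·det = 441 - 376 = 65.
Step 3 — eigenvalues:
  λ = (trace ± √Δ)/2 = (21 ± 8.0623)/2,
  λ_1 = 14.5311,  λ_2 = 6.4689.

Step 4 — unit eigenvector for λ_1: solve (Sigma - λ_1 I)v = 0. First row:
  (10 - 14.5311)·v_x + (4)·v_y = 0, i.e. (-4.5311)·v_x + (4)·v_y = 0,
  so v ∝ (b, λ_1 - a) = (4, 4.5311) = u.
  ||u|| = √((4)² + (4.5311)²) = √(36.5311) ≈ 6.0441,
  v_1 = u/||u|| ≈ (0.6618, 0.7497) (||v_1|| = 1).

λ_1 = 14.5311,  λ_2 = 6.4689;  v_1 ≈ (0.6618, 0.7497)


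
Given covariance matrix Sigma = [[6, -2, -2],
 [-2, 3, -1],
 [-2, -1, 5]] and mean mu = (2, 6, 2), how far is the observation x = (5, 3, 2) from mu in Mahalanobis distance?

Step 1 — centre the observation: (x - mu) = (3, -3, 0).

Step 2 — invert Sigma (cofactor / det for 3×3, or solve directly):
  Sigma^{-1} = [[0.3182, 0.2727, 0.1818],
 [0.2727, 0.5909, 0.2273],
 [0.1818, 0.2273, 0.3182]].

Step 3 — form the quadratic (x - mu)^T · Sigma^{-1} · (x - mu):
  Sigma^{-1} · (x - mu) = (0.1364, -0.9545, -0.1364).
  (x - mu)^T · [Sigma^{-1} · (x - mu)] = (3)·(0.1364) + (-3)·(-0.9545) + (0)·(-0.1364) = 3.2727.

Step 4 — take square root: d = √(3.2727) ≈ 1.8091.

d(x, mu) = √(3.2727) ≈ 1.8091


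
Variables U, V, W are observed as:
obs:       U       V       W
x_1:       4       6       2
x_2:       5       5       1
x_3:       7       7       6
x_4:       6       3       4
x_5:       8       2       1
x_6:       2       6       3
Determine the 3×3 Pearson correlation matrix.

Step 1 — column means:
  mean(U) = (4 + 5 + 7 + 6 + 8 + 2) / 6 = 32/6 = 5.3333
  mean(V) = (6 + 5 + 7 + 3 + 2 + 6) / 6 = 29/6 = 4.8333
  mean(W) = (2 + 1 + 6 + 4 + 1 + 3) / 6 = 17/6 = 2.8333

Step 2 — sample variances and covariances s[i,j] = (1/(n-1)) · Σ_k (x_{k,i} - mean_i) · (x_{k,j} - mean_j), with n-1 = 5:
  s[U,U] = ((-1.3333)·(-1.3333) + (-0.3333)·(-0.3333) + (1.6667)·(1.6667) + (0.6667)·(0.6667) + (2.6667)·(2.6667) + (-3.3333)·(-3.3333)) / 5 = 23.3333/5 = 4.6667
  s[U,V] = ((-1.3333)·(1.1667) + (-0.3333)·(0.1667) + (1.6667)·(2.1667) + (0.6667)·(-1.8333) + (2.6667)·(-2.8333) + (-3.3333)·(1.1667)) / 5 = -10.6667/5 = -2.1333
  s[U,W] = ((-1.3333)·(-0.8333) + (-0.3333)·(-1.8333) + (1.6667)·(3.1667) + (0.6667)·(1.1667) + (2.6667)·(-1.8333) + (-3.3333)·(0.1667)) / 5 = 2.3333/5 = 0.4667
  s[V,V] = ((1.1667)·(1.1667) + (0.1667)·(0.1667) + (2.1667)·(2.1667) + (-1.8333)·(-1.8333) + (-2.8333)·(-2.8333) + (1.1667)·(1.1667)) / 5 = 18.8333/5 = 3.7667
  s[V,W] = ((1.1667)·(-0.8333) + (0.1667)·(-1.8333) + (2.1667)·(3.1667) + (-1.8333)·(1.1667) + (-2.8333)·(-1.8333) + (1.1667)·(0.1667)) / 5 = 8.8333/5 = 1.7667
  s[W,W] = ((-0.8333)·(-0.8333) + (-1.8333)·(-1.8333) + (3.1667)·(3.1667) + (1.1667)·(1.1667) + (-1.8333)·(-1.8333) + (0.1667)·(0.1667)) / 5 = 18.8333/5 = 3.7667
  Sample standard deviations s_i = √(s[i,i]):
  s(U) = √(4.6667) = 2.1602
  s(V) = √(3.7667) = 1.9408
  s(W) = √(3.7667) = 1.9408

Step 3 — r_{ij} = s_{ij} / (s_i · s_j):
  r[U,U] = 1 (diagonal).
  r[U,V] = -2.1333 / (2.1602 · 1.9408) = -2.1333 / 4.1926 = -0.5088
  r[U,W] = 0.4667 / (2.1602 · 1.9408) = 0.4667 / 4.1926 = 0.1113
  r[V,V] = 1 (diagonal).
  r[V,W] = 1.7667 / (1.9408 · 1.9408) = 1.7667 / 3.7667 = 0.469
  r[W,W] = 1 (diagonal).

R is symmetric with unit diagonal. Assembling:

R = [[1, -0.5088, 0.1113],
 [-0.5088, 1, 0.469],
 [0.1113, 0.469, 1]]


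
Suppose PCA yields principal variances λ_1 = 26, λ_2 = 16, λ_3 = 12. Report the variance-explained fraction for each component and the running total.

Step 1 — total variance = trace(Sigma) = Σ λ_i = 26 + 16 + 12 = 54.

Step 2 — fraction explained by component i = λ_i / Σ λ:
  PC1: 26/54 = 0.4815
  PC2: 16/54 = 0.2963
  PC3: 12/54 = 0.2222

Step 3 — cumulative fraction after k components = (λ_1 + ... + λ_k) / Σ λ:
  k = 1: 26/54 = 0.4815
  k = 2: (26 + 16)/54 = 42/54 = 0.7778
  k = 3: (26 + 16 + 12)/54 = 54/54 = 1

Summary (fraction, with percent):

explained: PC1 0.4815 (48.15%), PC2 0.2963 (29.63%), PC3 0.2222 (22.22%);  cumulative: 0.4815, 0.7778, 1


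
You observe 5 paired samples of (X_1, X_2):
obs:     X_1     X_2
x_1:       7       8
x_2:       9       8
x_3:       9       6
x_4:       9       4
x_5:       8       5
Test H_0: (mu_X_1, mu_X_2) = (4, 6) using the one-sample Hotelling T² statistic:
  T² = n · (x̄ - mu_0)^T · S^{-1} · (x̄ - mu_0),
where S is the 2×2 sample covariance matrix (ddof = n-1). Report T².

Step 1 — sample mean vector:
  mean(X_1) = (7 + 9 + 9 + 9 + 8) / 5 = 42/5 = 8.4
  mean(X_2) = (8 + 8 + 6 + 4 + 5) / 5 = 31/5 = 6.2
  x̄ = (8.4, 6.2),  deviation x̄ - mu_0 = (8.4, 6.2) - (4, 6) = (4.4, 0.2).

Step 2 — sample covariance matrix, S[i,j] = (1/(n-1)) · Σ_k (x_{k,i} - mean_i) · (x_{k,j} - mean_j), divisor n-1 = 4:
  S[X_1,X_1] = ((-1.4)·(-1.4) + (0.6)·(0.6) + (0.6)·(0.6) + (0.6)·(0.6) + (-0.4)·(-0.4)) / 4 = 3.2/4 = 0.8
  S[X_1,X_2] = ((-1.4)·(1.8) + (0.6)·(1.8) + (0.6)·(-0.2) + (0.6)·(-2.2) + (-0.4)·(-1.2)) / 4 = -2.4/4 = -0.6
  S[X_2,X_2] = ((1.8)·(1.8) + (1.8)·(1.8) + (-0.2)·(-0.2) + (-2.2)·(-2.2) + (-1.2)·(-1.2)) / 4 = 12.8/4 = 3.2
  S = [[0.8, -0.6],
 [-0.6, 3.2]].

Step 3 — invert S. det(S) = 0.8·3.2 - (-0.6)² = 2.2.
  S^{-1} = (1/det) · [[d, -b], [-b, a]] = [[1.4545, 0.2727],
 [0.2727, 0.3636]].

Step 4 — quadratic form (x̄ - mu_0)^T · S^{-1} · (x̄ - mu_0):
  S^{-1} · (x̄ - mu_0) = (6.4545, 1.2727),
  (x̄ - mu_0)^T · [...] = (4.4)·(6.4545) + (0.2)·(1.2727) = 28.6545.

Step 5 — scale by n: T² = 5 · 28.6545 = 143.2727.

T² ≈ 143.2727


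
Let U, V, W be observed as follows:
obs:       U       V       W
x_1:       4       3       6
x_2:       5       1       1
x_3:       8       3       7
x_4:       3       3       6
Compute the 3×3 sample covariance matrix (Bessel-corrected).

Step 1 — column means:
  mean(U) = (4 + 5 + 8 + 3) / 4 = 20/4 = 5
  mean(V) = (3 + 1 + 3 + 3) / 4 = 10/4 = 2.5
  mean(W) = (6 + 1 + 7 + 6) / 4 = 20/4 = 5

Step 2 — sample covariance S[i,j] = (1/(n-1)) · Σ_k (x_{k,i} - mean_i) · (x_{k,j} - mean_j), with n-1 = 3.
  S[U,U] = ((-1)·(-1) + (0)·(0) + (3)·(3) + (-2)·(-2)) / 3 = 14/3 = 4.6667
  S[U,V] = ((-1)·(0.5) + (0)·(-1.5) + (3)·(0.5) + (-2)·(0.5)) / 3 = 0/3 = 0
  S[U,W] = ((-1)·(1) + (0)·(-4) + (3)·(2) + (-2)·(1)) / 3 = 3/3 = 1
  S[V,V] = ((0.5)·(0.5) + (-1.5)·(-1.5) + (0.5)·(0.5) + (0.5)·(0.5)) / 3 = 3/3 = 1
  S[V,W] = ((0.5)·(1) + (-1.5)·(-4) + (0.5)·(2) + (0.5)·(1)) / 3 = 8/3 = 2.6667
  S[W,W] = ((1)·(1) + (-4)·(-4) + (2)·(2) + (1)·(1)) / 3 = 22/3 = 7.3333

S is symmetric (S[j,i] = S[i,j]). Assembling:

S = [[4.6667, 0, 1],
 [0, 1, 2.6667],
 [1, 2.6667, 7.3333]]


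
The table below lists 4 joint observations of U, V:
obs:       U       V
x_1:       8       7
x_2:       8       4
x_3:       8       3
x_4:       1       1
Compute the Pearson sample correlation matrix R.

Step 1 — column means:
  mean(U) = (8 + 8 + 8 + 1) / 4 = 25/4 = 6.25
  mean(V) = (7 + 4 + 3 + 1) / 4 = 15/4 = 3.75

Step 2 — sample variances and covariances s[i,j] = (1/(n-1)) · Σ_k (x_{k,i} - mean_i) · (x_{k,j} - mean_j), with n-1 = 3:
  s[U,U] = ((1.75)·(1.75) + (1.75)·(1.75) + (1.75)·(1.75) + (-5.25)·(-5.25)) / 3 = 36.75/3 = 12.25
  s[U,V] = ((1.75)·(3.25) + (1.75)·(0.25) + (1.75)·(-0.75) + (-5.25)·(-2.75)) / 3 = 19.25/3 = 6.4167
  s[V,V] = ((3.25)·(3.25) + (0.25)·(0.25) + (-0.75)·(-0.75) + (-2.75)·(-2.75)) / 3 = 18.75/3 = 6.25
  Sample standard deviations s_i = √(s[i,i]):
  s(U) = √(12.25) = 3.5
  s(V) = √(6.25) = 2.5

Step 3 — r_{ij} = s_{ij} / (s_i · s_j):
  r[U,U] = 1 (diagonal).
  r[U,V] = 6.4167 / (3.5 · 2.5) = 6.4167 / 8.75 = 0.7333
  r[V,V] = 1 (diagonal).

R is symmetric with unit diagonal. Assembling:

R = [[1, 0.7333],
 [0.7333, 1]]


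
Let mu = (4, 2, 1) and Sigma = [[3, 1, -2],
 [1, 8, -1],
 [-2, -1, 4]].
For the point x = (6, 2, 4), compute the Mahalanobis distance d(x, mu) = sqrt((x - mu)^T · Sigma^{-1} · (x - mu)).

Step 1 — centre the observation: (x - mu) = (2, 0, 3).

Step 2 — invert Sigma (cofactor / det for 3×3, or solve directly):
  Sigma^{-1} = [[0.5082, -0.0328, 0.2459],
 [-0.0328, 0.1311, 0.0164],
 [0.2459, 0.0164, 0.377]].

Step 3 — form the quadratic (x - mu)^T · Sigma^{-1} · (x - mu):
  Sigma^{-1} · (x - mu) = (1.7541, -0.0164, 1.623).
  (x - mu)^T · [Sigma^{-1} · (x - mu)] = (2)·(1.7541) + (0)·(-0.0164) + (3)·(1.623) = 8.377.

Step 4 — take square root: d = √(8.377) ≈ 2.8943.

d(x, mu) = √(8.377) ≈ 2.8943


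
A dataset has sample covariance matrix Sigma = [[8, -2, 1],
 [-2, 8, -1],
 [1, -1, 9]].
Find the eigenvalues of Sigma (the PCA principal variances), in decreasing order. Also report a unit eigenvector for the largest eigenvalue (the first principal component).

Step 1 — characteristic polynomial p(λ) = det(λI - Sigma) = λ³ - tr·λ² + c_1·λ - det, where tr = trace, c_1 = sum of the principal 2×2 minors, det = det(Sigma):
  tr = 8 + 8 + 9 = 25,
  c_1 = (8·8 - (-2)²) + (8·9 - (1)²) + (8·9 - (-1)²) = 60 + 71 + 71 = 202,
  det = 8·(8·9 - (-1)²) - (-2)·((-2)·9 - (-1)·(1)) + (1)·((-2)·(-1) - 8·(1)) = 8·(71) - (-2)·(-17) + (1)·(-6) = 528.
  So p(λ) = λ³ - 25λ² + 202λ - 528.
Step 2 — look for an integer root (rational root theorem: any rational root is an integer divisor of 528). Testing λ = 6:
  p(6) = 216 - 900 + 1212 - 528 = 0  ✓
  Dividing out (λ - 6): p(λ) = (λ - 6)(λ² - 19λ + 88).
Step 3 — remaining eigenvalues from the quadratic λ² - 19λ + 88 = 0:
  Δ = 19² - 4·88 = 361 - 352 = 9,  λ = (19 ± √9)/2 = (19 ± 3)/2 = 11 or 8.
  Sorted: λ_1 = 11,  λ_2 = 8,  λ_3 = 6  (check: sum = 25 = tr ✓).

Step 4 — unit eigenvector for λ_1 = 11: v spans the null space of (Sigma - λ_1 I), whose rows are
  r_1 = (-3, -2, 1),  r_2 = (-2, -3, -1),  r_3 = (1, -1, -2).
  v is orthogonal to every row, so take v ∝ r_1 × r_2 = ((-2)·(-1) - (1)·(-3), (1)·(-2) - (-3)·(-1), (-3)·(-3) - (-2)·(-2)) = (5, -5, 5).
  Rescale (divide by 5): u = (1, -1, 1).
  ||u|| = √((1)² + (-1)² + (1)²) = √(3) ≈ 1.7321,  v_1 = u/||u|| ≈ (0.5774, -0.5774, 0.5774) (||v_1|| = 1).

λ_1 = 11,  λ_2 = 8,  λ_3 = 6;  v_1 ≈ (0.5774, -0.5774, 0.5774)


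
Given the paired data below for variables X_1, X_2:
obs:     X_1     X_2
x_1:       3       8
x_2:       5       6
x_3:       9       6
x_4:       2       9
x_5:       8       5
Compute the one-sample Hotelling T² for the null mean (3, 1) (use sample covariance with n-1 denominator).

Step 1 — sample mean vector:
  mean(X_1) = (3 + 5 + 9 + 2 + 8) / 5 = 27/5 = 5.4
  mean(X_2) = (8 + 6 + 6 + 9 + 5) / 5 = 34/5 = 6.8
  x̄ = (5.4, 6.8),  deviation x̄ - mu_0 = (5.4, 6.8) - (3, 1) = (2.4, 5.8).

Step 2 — sample covariance matrix, S[i,j] = (1/(n-1)) · Σ_k (x_{k,i} - mean_i) · (x_{k,j} - mean_j), divisor n-1 = 4:
  S[X_1,X_1] = ((-2.4)·(-2.4) + (-0.4)·(-0.4) + (3.6)·(3.6) + (-3.4)·(-3.4) + (2.6)·(2.6)) / 4 = 37.2/4 = 9.3
  S[X_1,X_2] = ((-2.4)·(1.2) + (-0.4)·(-0.8) + (3.6)·(-0.8) + (-3.4)·(2.2) + (2.6)·(-1.8)) / 4 = -17.6/4 = -4.4
  S[X_2,X_2] = ((1.2)·(1.2) + (-0.8)·(-0.8) + (-0.8)·(-0.8) + (2.2)·(2.2) + (-1.8)·(-1.8)) / 4 = 10.8/4 = 2.7
  S = [[9.3, -4.4],
 [-4.4, 2.7]].

Step 3 — invert S. det(S) = 9.3·2.7 - (-4.4)² = 5.75.
  S^{-1} = (1/det) · [[d, -b], [-b, a]] = [[0.4696, 0.7652],
 [0.7652, 1.6174]].

Step 4 — quadratic form (x̄ - mu_0)^T · S^{-1} · (x̄ - mu_0):
  S^{-1} · (x̄ - mu_0) = (5.5652, 11.2174),
  (x̄ - mu_0)^T · [...] = (2.4)·(5.5652) + (5.8)·(11.2174) = 78.4174.

Step 5 — scale by n: T² = 5 · 78.4174 = 392.087.

T² ≈ 392.087


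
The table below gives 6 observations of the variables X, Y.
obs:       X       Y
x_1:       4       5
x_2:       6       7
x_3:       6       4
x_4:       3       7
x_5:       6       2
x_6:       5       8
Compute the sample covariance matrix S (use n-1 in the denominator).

Step 1 — column means:
  mean(X) = (4 + 6 + 6 + 3 + 6 + 5) / 6 = 30/6 = 5
  mean(Y) = (5 + 7 + 4 + 7 + 2 + 8) / 6 = 33/6 = 5.5

Step 2 — sample covariance S[i,j] = (1/(n-1)) · Σ_k (x_{k,i} - mean_i) · (x_{k,j} - mean_j), with n-1 = 5.
  S[X,X] = ((-1)·(-1) + (1)·(1) + (1)·(1) + (-2)·(-2) + (1)·(1) + (0)·(0)) / 5 = 8/5 = 1.6
  S[X,Y] = ((-1)·(-0.5) + (1)·(1.5) + (1)·(-1.5) + (-2)·(1.5) + (1)·(-3.5) + (0)·(2.5)) / 5 = -6/5 = -1.2
  S[Y,Y] = ((-0.5)·(-0.5) + (1.5)·(1.5) + (-1.5)·(-1.5) + (1.5)·(1.5) + (-3.5)·(-3.5) + (2.5)·(2.5)) / 5 = 25.5/5 = 5.1

S is symmetric (S[j,i] = S[i,j]). Assembling:

S = [[1.6, -1.2],
 [-1.2, 5.1]]


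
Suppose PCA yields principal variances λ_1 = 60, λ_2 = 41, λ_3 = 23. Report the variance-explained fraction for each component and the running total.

Step 1 — total variance = trace(Sigma) = Σ λ_i = 60 + 41 + 23 = 124.

Step 2 — fraction explained by component i = λ_i / Σ λ:
  PC1: 60/124 = 0.4839
  PC2: 41/124 = 0.3306
  PC3: 23/124 = 0.1855

Step 3 — cumulative fraction after k components = (λ_1 + ... + λ_k) / Σ λ:
  k = 1: 60/124 = 0.4839
  k = 2: (60 + 41)/124 = 101/124 = 0.8145
  k = 3: (60 + 41 + 23)/124 = 124/124 = 1

Summary (fraction, with percent):

explained: PC1 0.4839 (48.39%), PC2 0.3306 (33.06%), PC3 0.1855 (18.55%);  cumulative: 0.4839, 0.8145, 1


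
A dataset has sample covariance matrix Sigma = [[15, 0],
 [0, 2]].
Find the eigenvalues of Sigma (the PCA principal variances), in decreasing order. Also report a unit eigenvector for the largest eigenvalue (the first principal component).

Step 1 — characteristic polynomial of 2×2 Sigma:
  det(Sigma - λI) = λ² - trace · λ + det = 0.
  trace = 15 + 2 = 17, det = 15·2 - (0)² = 30.
Step 2 — discriminant:
  Δ = trace² - 4·det = 289 - 120 = 169.
Step 3 — eigenvalues:
  λ = (trace ± √Δ)/2 = (17 ± 13)/2,
  λ_1 = 15,  λ_2 = 2.

Step 4 — unit eigenvector for λ_1: Sigma is diagonal, so its eigenvectors are the coordinate axes. λ_1 = 15 is the diagonal entry on the first coordinate axis, hence
  v_1 = (1, 0) (||v_1|| = 1).

λ_1 = 15,  λ_2 = 2;  v_1 ≈ (1, 0)


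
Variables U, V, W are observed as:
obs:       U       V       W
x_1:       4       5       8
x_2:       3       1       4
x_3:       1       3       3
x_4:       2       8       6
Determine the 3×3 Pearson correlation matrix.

Step 1 — column means:
  mean(U) = (4 + 3 + 1 + 2) / 4 = 10/4 = 2.5
  mean(V) = (5 + 1 + 3 + 8) / 4 = 17/4 = 4.25
  mean(W) = (8 + 4 + 3 + 6) / 4 = 21/4 = 5.25

Step 2 — sample variances and covariances s[i,j] = (1/(n-1)) · Σ_k (x_{k,i} - mean_i) · (x_{k,j} - mean_j), with n-1 = 3:
  s[U,U] = ((1.5)·(1.5) + (0.5)·(0.5) + (-1.5)·(-1.5) + (-0.5)·(-0.5)) / 3 = 5/3 = 1.6667
  s[U,V] = ((1.5)·(0.75) + (0.5)·(-3.25) + (-1.5)·(-1.25) + (-0.5)·(3.75)) / 3 = -0.5/3 = -0.1667
  s[U,W] = ((1.5)·(2.75) + (0.5)·(-1.25) + (-1.5)·(-2.25) + (-0.5)·(0.75)) / 3 = 6.5/3 = 2.1667
  s[V,V] = ((0.75)·(0.75) + (-3.25)·(-3.25) + (-1.25)·(-1.25) + (3.75)·(3.75)) / 3 = 26.75/3 = 8.9167
  s[V,W] = ((0.75)·(2.75) + (-3.25)·(-1.25) + (-1.25)·(-2.25) + (3.75)·(0.75)) / 3 = 11.75/3 = 3.9167
  s[W,W] = ((2.75)·(2.75) + (-1.25)·(-1.25) + (-2.25)·(-2.25) + (0.75)·(0.75)) / 3 = 14.75/3 = 4.9167
  Sample standard deviations s_i = √(s[i,i]):
  s(U) = √(1.6667) = 1.291
  s(V) = √(8.9167) = 2.9861
  s(W) = √(4.9167) = 2.2174

Step 3 — r_{ij} = s_{ij} / (s_i · s_j):
  r[U,U] = 1 (diagonal).
  r[U,V] = -0.1667 / (1.291 · 2.9861) = -0.1667 / 3.855 = -0.0432
  r[U,W] = 2.1667 / (1.291 · 2.2174) = 2.1667 / 2.8626 = 0.7569
  r[V,V] = 1 (diagonal).
  r[V,W] = 3.9167 / (2.9861 · 2.2174) = 3.9167 / 6.6212 = 0.5915
  r[W,W] = 1 (diagonal).

R is symmetric with unit diagonal. Assembling:

R = [[1, -0.0432, 0.7569],
 [-0.0432, 1, 0.5915],
 [0.7569, 0.5915, 1]]


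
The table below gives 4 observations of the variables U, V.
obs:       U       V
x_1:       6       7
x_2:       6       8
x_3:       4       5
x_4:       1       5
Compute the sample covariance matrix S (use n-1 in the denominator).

Step 1 — column means:
  mean(U) = (6 + 6 + 4 + 1) / 4 = 17/4 = 4.25
  mean(V) = (7 + 8 + 5 + 5) / 4 = 25/4 = 6.25

Step 2 — sample covariance S[i,j] = (1/(n-1)) · Σ_k (x_{k,i} - mean_i) · (x_{k,j} - mean_j), with n-1 = 3.
  S[U,U] = ((1.75)·(1.75) + (1.75)·(1.75) + (-0.25)·(-0.25) + (-3.25)·(-3.25)) / 3 = 16.75/3 = 5.5833
  S[U,V] = ((1.75)·(0.75) + (1.75)·(1.75) + (-0.25)·(-1.25) + (-3.25)·(-1.25)) / 3 = 8.75/3 = 2.9167
  S[V,V] = ((0.75)·(0.75) + (1.75)·(1.75) + (-1.25)·(-1.25) + (-1.25)·(-1.25)) / 3 = 6.75/3 = 2.25

S is symmetric (S[j,i] = S[i,j]). Assembling:

S = [[5.5833, 2.9167],
 [2.9167, 2.25]]


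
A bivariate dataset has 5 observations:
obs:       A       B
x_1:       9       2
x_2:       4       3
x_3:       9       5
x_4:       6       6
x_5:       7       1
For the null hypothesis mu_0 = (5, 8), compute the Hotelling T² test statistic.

Step 1 — sample mean vector:
  mean(A) = (9 + 4 + 9 + 6 + 7) / 5 = 35/5 = 7
  mean(B) = (2 + 3 + 5 + 6 + 1) / 5 = 17/5 = 3.4
  x̄ = (7, 3.4),  deviation x̄ - mu_0 = (7, 3.4) - (5, 8) = (2, -4.6).

Step 2 — sample covariance matrix, S[i,j] = (1/(n-1)) · Σ_k (x_{k,i} - mean_i) · (x_{k,j} - mean_j), divisor n-1 = 4:
  S[A,A] = ((2)·(2) + (-3)·(-3) + (2)·(2) + (-1)·(-1) + (0)·(0)) / 4 = 18/4 = 4.5
  S[A,B] = ((2)·(-1.4) + (-3)·(-0.4) + (2)·(1.6) + (-1)·(2.6) + (0)·(-2.4)) / 4 = -1/4 = -0.25
  S[B,B] = ((-1.4)·(-1.4) + (-0.4)·(-0.4) + (1.6)·(1.6) + (2.6)·(2.6) + (-2.4)·(-2.4)) / 4 = 17.2/4 = 4.3
  S = [[4.5, -0.25],
 [-0.25, 4.3]].

Step 3 — invert S. det(S) = 4.5·4.3 - (-0.25)² = 19.2875.
  S^{-1} = (1/det) · [[d, -b], [-b, a]] = [[0.2229, 0.013],
 [0.013, 0.2333]].

Step 4 — quadratic form (x̄ - mu_0)^T · S^{-1} · (x̄ - mu_0):
  S^{-1} · (x̄ - mu_0) = (0.3863, -1.0473),
  (x̄ - mu_0)^T · [...] = (2)·(0.3863) + (-4.6)·(-1.0473) = 5.5901.

Step 5 — scale by n: T² = 5 · 5.5901 = 27.9507.

T² ≈ 27.9507


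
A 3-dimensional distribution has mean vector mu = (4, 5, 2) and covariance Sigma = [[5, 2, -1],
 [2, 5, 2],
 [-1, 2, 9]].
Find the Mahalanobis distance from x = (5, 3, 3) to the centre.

Step 1 — centre the observation: (x - mu) = (1, -2, 1).

Step 2 — invert Sigma (cofactor / det for 3×3, or solve directly):
  Sigma^{-1} = [[0.2628, -0.1282, 0.0577],
 [-0.1282, 0.2821, -0.0769],
 [0.0577, -0.0769, 0.1346]].

Step 3 — form the quadratic (x - mu)^T · Sigma^{-1} · (x - mu):
  Sigma^{-1} · (x - mu) = (0.5769, -0.7692, 0.3462).
  (x - mu)^T · [Sigma^{-1} · (x - mu)] = (1)·(0.5769) + (-2)·(-0.7692) + (1)·(0.3462) = 2.4615.

Step 4 — take square root: d = √(2.4615) ≈ 1.5689.

d(x, mu) = √(2.4615) ≈ 1.5689


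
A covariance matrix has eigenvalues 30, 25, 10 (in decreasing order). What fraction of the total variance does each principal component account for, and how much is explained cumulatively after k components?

Step 1 — total variance = trace(Sigma) = Σ λ_i = 30 + 25 + 10 = 65.

Step 2 — fraction explained by component i = λ_i / Σ λ:
  PC1: 30/65 = 0.4615
  PC2: 25/65 = 0.3846
  PC3: 10/65 = 0.1538

Step 3 — cumulative fraction after k components = (λ_1 + ... + λ_k) / Σ λ:
  k = 1: 30/65 = 0.4615
  k = 2: (30 + 25)/65 = 55/65 = 0.8462
  k = 3: (30 + 25 + 10)/65 = 65/65 = 1

Summary (fraction, with percent):

explained: PC1 0.4615 (46.15%), PC2 0.3846 (38.46%), PC3 0.1538 (15.38%);  cumulative: 0.4615, 0.8462, 1


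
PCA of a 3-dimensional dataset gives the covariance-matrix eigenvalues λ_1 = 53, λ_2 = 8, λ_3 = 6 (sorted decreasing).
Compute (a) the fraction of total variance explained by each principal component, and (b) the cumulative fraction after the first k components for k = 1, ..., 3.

Step 1 — total variance = trace(Sigma) = Σ λ_i = 53 + 8 + 6 = 67.

Step 2 — fraction explained by component i = λ_i / Σ λ:
  PC1: 53/67 = 0.791
  PC2: 8/67 = 0.1194
  PC3: 6/67 = 0.0896

Step 3 — cumulative fraction after k components = (λ_1 + ... + λ_k) / Σ λ:
  k = 1: 53/67 = 0.791
  k = 2: (53 + 8)/67 = 61/67 = 0.9104
  k = 3: (53 + 8 + 6)/67 = 67/67 = 1

Summary (fraction, with percent):

explained: PC1 0.791 (79.1%), PC2 0.1194 (11.94%), PC3 0.0896 (8.96%);  cumulative: 0.791, 0.9104, 1


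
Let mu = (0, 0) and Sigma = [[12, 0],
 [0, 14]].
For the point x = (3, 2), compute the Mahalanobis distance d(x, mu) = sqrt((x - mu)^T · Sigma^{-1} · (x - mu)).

Step 1 — centre the observation: (x - mu) = (3, 2).

Step 2 — invert Sigma. det(Sigma) = 12·14 - (0)² = 168.
  Sigma^{-1} = (1/det) · [[d, -b], [-b, a]] = [[0.0833, 0],
 [0, 0.0714]].

Step 3 — form the quadratic (x - mu)^T · Sigma^{-1} · (x - mu):
  Sigma^{-1} · (x - mu) = (0.25, 0.1429).
  (x - mu)^T · [Sigma^{-1} · (x - mu)] = (3)·(0.25) + (2)·(0.1429) = 1.0357.

Step 4 — take square root: d = √(1.0357) ≈ 1.0177.

d(x, mu) = √(1.0357) ≈ 1.0177


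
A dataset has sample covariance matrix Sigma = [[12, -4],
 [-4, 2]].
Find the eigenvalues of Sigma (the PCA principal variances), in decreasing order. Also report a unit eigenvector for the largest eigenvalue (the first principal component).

Step 1 — characteristic polynomial of 2×2 Sigma:
  det(Sigma - λI) = λ² - trace · λ + det = 0.
  trace = 12 + 2 = 14, det = 12·2 - (-4)² = 8.
Step 2 — discriminant:
  Δ = trace² - 4·det = 196 - 32 = 164.
Step 3 — eigenvalues:
  λ = (trace ± √Δ)/2 = (14 ± 12.8062)/2,
  λ_1 = 13.4031,  λ_2 = 0.5969.

Step 4 — unit eigenvector for λ_1: solve (Sigma - λ_1 I)v = 0. First row:
  (12 - 13.4031)·v_x + (-4)·v_y = 0, i.e. (-1.4031)·v_x + (-4)·v_y = 0,
  so v ∝ (b, λ_1 - a) = (-4, 1.4031); multiply by -1 so the first entry is positive: u = (4, -1.4031).
  ||u|| = √((4)² + (-1.4031)²) = √(17.9688) ≈ 4.239,
  v_1 = u/||u|| ≈ (0.9436, -0.331) (||v_1|| = 1).

λ_1 = 13.4031,  λ_2 = 0.5969;  v_1 ≈ (0.9436, -0.331)


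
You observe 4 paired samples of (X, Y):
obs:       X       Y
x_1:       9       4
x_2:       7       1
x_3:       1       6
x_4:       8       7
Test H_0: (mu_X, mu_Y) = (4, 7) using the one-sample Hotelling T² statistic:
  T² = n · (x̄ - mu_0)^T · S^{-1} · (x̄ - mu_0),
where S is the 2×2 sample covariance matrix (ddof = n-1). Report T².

Step 1 — sample mean vector:
  mean(X) = (9 + 7 + 1 + 8) / 4 = 25/4 = 6.25
  mean(Y) = (4 + 1 + 6 + 7) / 4 = 18/4 = 4.5
  x̄ = (6.25, 4.5),  deviation x̄ - mu_0 = (6.25, 4.5) - (4, 7) = (2.25, -2.5).

Step 2 — sample covariance matrix, S[i,j] = (1/(n-1)) · Σ_k (x_{k,i} - mean_i) · (x_{k,j} - mean_j), divisor n-1 = 3:
  S[X,X] = ((2.75)·(2.75) + (0.75)·(0.75) + (-5.25)·(-5.25) + (1.75)·(1.75)) / 3 = 38.75/3 = 12.9167
  S[X,Y] = ((2.75)·(-0.5) + (0.75)·(-3.5) + (-5.25)·(1.5) + (1.75)·(2.5)) / 3 = -7.5/3 = -2.5
  S[Y,Y] = ((-0.5)·(-0.5) + (-3.5)·(-3.5) + (1.5)·(1.5) + (2.5)·(2.5)) / 3 = 21/3 = 7
  S = [[12.9167, -2.5],
 [-2.5, 7]].

Step 3 — invert S. det(S) = 12.9167·7 - (-2.5)² = 84.1667.
  S^{-1} = (1/det) · [[d, -b], [-b, a]] = [[0.0832, 0.0297],
 [0.0297, 0.1535]].

Step 4 — quadratic form (x̄ - mu_0)^T · S^{-1} · (x̄ - mu_0):
  S^{-1} · (x̄ - mu_0) = (0.1129, -0.3168),
  (x̄ - mu_0)^T · [...] = (2.25)·(0.1129) + (-2.5)·(-0.3168) = 1.046.

Step 5 — scale by n: T² = 4 · 1.046 = 4.1842.

T² ≈ 4.1842


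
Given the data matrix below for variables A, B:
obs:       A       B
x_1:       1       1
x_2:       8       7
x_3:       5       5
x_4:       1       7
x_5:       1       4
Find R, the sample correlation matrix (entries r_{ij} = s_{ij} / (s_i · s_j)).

Step 1 — column means:
  mean(A) = (1 + 8 + 5 + 1 + 1) / 5 = 16/5 = 3.2
  mean(B) = (1 + 7 + 5 + 7 + 4) / 5 = 24/5 = 4.8

Step 2 — sample variances and covariances s[i,j] = (1/(n-1)) · Σ_k (x_{k,i} - mean_i) · (x_{k,j} - mean_j), with n-1 = 4:
  s[A,A] = ((-2.2)·(-2.2) + (4.8)·(4.8) + (1.8)·(1.8) + (-2.2)·(-2.2) + (-2.2)·(-2.2)) / 4 = 40.8/4 = 10.2
  s[A,B] = ((-2.2)·(-3.8) + (4.8)·(2.2) + (1.8)·(0.2) + (-2.2)·(2.2) + (-2.2)·(-0.8)) / 4 = 16.2/4 = 4.05
  s[B,B] = ((-3.8)·(-3.8) + (2.2)·(2.2) + (0.2)·(0.2) + (2.2)·(2.2) + (-0.8)·(-0.8)) / 4 = 24.8/4 = 6.2
  Sample standard deviations s_i = √(s[i,i]):
  s(A) = √(10.2) = 3.1937
  s(B) = √(6.2) = 2.49

Step 3 — r_{ij} = s_{ij} / (s_i · s_j):
  r[A,A] = 1 (diagonal).
  r[A,B] = 4.05 / (3.1937 · 2.49) = 4.05 / 7.9524 = 0.5093
  r[B,B] = 1 (diagonal).

R is symmetric with unit diagonal. Assembling:

R = [[1, 0.5093],
 [0.5093, 1]]


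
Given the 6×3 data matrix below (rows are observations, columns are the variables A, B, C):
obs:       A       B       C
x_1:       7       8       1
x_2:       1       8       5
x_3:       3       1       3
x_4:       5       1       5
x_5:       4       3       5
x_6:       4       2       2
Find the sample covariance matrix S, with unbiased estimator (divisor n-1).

Step 1 — column means:
  mean(A) = (7 + 1 + 3 + 5 + 4 + 4) / 6 = 24/6 = 4
  mean(B) = (8 + 8 + 1 + 1 + 3 + 2) / 6 = 23/6 = 3.8333
  mean(C) = (1 + 5 + 3 + 5 + 5 + 2) / 6 = 21/6 = 3.5

Step 2 — sample covariance S[i,j] = (1/(n-1)) · Σ_k (x_{k,i} - mean_i) · (x_{k,j} - mean_j), with n-1 = 5.
  S[A,A] = ((3)·(3) + (-3)·(-3) + (-1)·(-1) + (1)·(1) + (0)·(0) + (0)·(0)) / 5 = 20/5 = 4
  S[A,B] = ((3)·(4.1667) + (-3)·(4.1667) + (-1)·(-2.8333) + (1)·(-2.8333) + (0)·(-0.8333) + (0)·(-1.8333)) / 5 = 0/5 = 0
  S[A,C] = ((3)·(-2.5) + (-3)·(1.5) + (-1)·(-0.5) + (1)·(1.5) + (0)·(1.5) + (0)·(-1.5)) / 5 = -10/5 = -2
  S[B,B] = ((4.1667)·(4.1667) + (4.1667)·(4.1667) + (-2.8333)·(-2.8333) + (-2.8333)·(-2.8333) + (-0.8333)·(-0.8333) + (-1.8333)·(-1.8333)) / 5 = 54.8333/5 = 10.9667
  S[B,C] = ((4.1667)·(-2.5) + (4.1667)·(1.5) + (-2.8333)·(-0.5) + (-2.8333)·(1.5) + (-0.8333)·(1.5) + (-1.8333)·(-1.5)) / 5 = -5.5/5 = -1.1
  S[C,C] = ((-2.5)·(-2.5) + (1.5)·(1.5) + (-0.5)·(-0.5) + (1.5)·(1.5) + (1.5)·(1.5) + (-1.5)·(-1.5)) / 5 = 15.5/5 = 3.1

S is symmetric (S[j,i] = S[i,j]). Assembling:

S = [[4, 0, -2],
 [0, 10.9667, -1.1],
 [-2, -1.1, 3.1]]


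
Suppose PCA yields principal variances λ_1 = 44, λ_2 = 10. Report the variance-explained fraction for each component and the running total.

Step 1 — total variance = trace(Sigma) = Σ λ_i = 44 + 10 = 54.

Step 2 — fraction explained by component i = λ_i / Σ λ:
  PC1: 44/54 = 0.8148
  PC2: 10/54 = 0.1852

Step 3 — cumulative fraction after k components = (λ_1 + ... + λ_k) / Σ λ:
  k = 1: 44/54 = 0.8148
  k = 2: (44 + 10)/54 = 54/54 = 1

Summary (fraction, with percent):

explained: PC1 0.8148 (81.48%), PC2 0.1852 (18.52%);  cumulative: 0.8148, 1


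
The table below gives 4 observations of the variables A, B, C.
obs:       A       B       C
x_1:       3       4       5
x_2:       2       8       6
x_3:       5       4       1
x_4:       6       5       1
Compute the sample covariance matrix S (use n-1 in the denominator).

Step 1 — column means:
  mean(A) = (3 + 2 + 5 + 6) / 4 = 16/4 = 4
  mean(B) = (4 + 8 + 4 + 5) / 4 = 21/4 = 5.25
  mean(C) = (5 + 6 + 1 + 1) / 4 = 13/4 = 3.25

Step 2 — sample covariance S[i,j] = (1/(n-1)) · Σ_k (x_{k,i} - mean_i) · (x_{k,j} - mean_j), with n-1 = 3.
  S[A,A] = ((-1)·(-1) + (-2)·(-2) + (1)·(1) + (2)·(2)) / 3 = 10/3 = 3.3333
  S[A,B] = ((-1)·(-1.25) + (-2)·(2.75) + (1)·(-1.25) + (2)·(-0.25)) / 3 = -6/3 = -2
  S[A,C] = ((-1)·(1.75) + (-2)·(2.75) + (1)·(-2.25) + (2)·(-2.25)) / 3 = -14/3 = -4.6667
  S[B,B] = ((-1.25)·(-1.25) + (2.75)·(2.75) + (-1.25)·(-1.25) + (-0.25)·(-0.25)) / 3 = 10.75/3 = 3.5833
  S[B,C] = ((-1.25)·(1.75) + (2.75)·(2.75) + (-1.25)·(-2.25) + (-0.25)·(-2.25)) / 3 = 8.75/3 = 2.9167
  S[C,C] = ((1.75)·(1.75) + (2.75)·(2.75) + (-2.25)·(-2.25) + (-2.25)·(-2.25)) / 3 = 20.75/3 = 6.9167

S is symmetric (S[j,i] = S[i,j]). Assembling:

S = [[3.3333, -2, -4.6667],
 [-2, 3.5833, 2.9167],
 [-4.6667, 2.9167, 6.9167]]


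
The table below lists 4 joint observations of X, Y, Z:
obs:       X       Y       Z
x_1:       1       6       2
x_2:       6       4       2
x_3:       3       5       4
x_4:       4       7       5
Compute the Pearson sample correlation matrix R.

Step 1 — column means:
  mean(X) = (1 + 6 + 3 + 4) / 4 = 14/4 = 3.5
  mean(Y) = (6 + 4 + 5 + 7) / 4 = 22/4 = 5.5
  mean(Z) = (2 + 2 + 4 + 5) / 4 = 13/4 = 3.25

Step 2 — sample variances and covariances s[i,j] = (1/(n-1)) · Σ_k (x_{k,i} - mean_i) · (x_{k,j} - mean_j), with n-1 = 3:
  s[X,X] = ((-2.5)·(-2.5) + (2.5)·(2.5) + (-0.5)·(-0.5) + (0.5)·(0.5)) / 3 = 13/3 = 4.3333
  s[X,Y] = ((-2.5)·(0.5) + (2.5)·(-1.5) + (-0.5)·(-0.5) + (0.5)·(1.5)) / 3 = -4/3 = -1.3333
  s[X,Z] = ((-2.5)·(-1.25) + (2.5)·(-1.25) + (-0.5)·(0.75) + (0.5)·(1.75)) / 3 = 0.5/3 = 0.1667
  s[Y,Y] = ((0.5)·(0.5) + (-1.5)·(-1.5) + (-0.5)·(-0.5) + (1.5)·(1.5)) / 3 = 5/3 = 1.6667
  s[Y,Z] = ((0.5)·(-1.25) + (-1.5)·(-1.25) + (-0.5)·(0.75) + (1.5)·(1.75)) / 3 = 3.5/3 = 1.1667
  s[Z,Z] = ((-1.25)·(-1.25) + (-1.25)·(-1.25) + (0.75)·(0.75) + (1.75)·(1.75)) / 3 = 6.75/3 = 2.25
  Sample standard deviations s_i = √(s[i,i]):
  s(X) = √(4.3333) = 2.0817
  s(Y) = √(1.6667) = 1.291
  s(Z) = √(2.25) = 1.5

Step 3 — r_{ij} = s_{ij} / (s_i · s_j):
  r[X,X] = 1 (diagonal).
  r[X,Y] = -1.3333 / (2.0817 · 1.291) = -1.3333 / 2.6874 = -0.4961
  r[X,Z] = 0.1667 / (2.0817 · 1.5) = 0.1667 / 3.1225 = 0.0534
  r[Y,Y] = 1 (diagonal).
  r[Y,Z] = 1.1667 / (1.291 · 1.5) = 1.1667 / 1.9365 = 0.6025
  r[Z,Z] = 1 (diagonal).

R is symmetric with unit diagonal. Assembling:

R = [[1, -0.4961, 0.0534],
 [-0.4961, 1, 0.6025],
 [0.0534, 0.6025, 1]]


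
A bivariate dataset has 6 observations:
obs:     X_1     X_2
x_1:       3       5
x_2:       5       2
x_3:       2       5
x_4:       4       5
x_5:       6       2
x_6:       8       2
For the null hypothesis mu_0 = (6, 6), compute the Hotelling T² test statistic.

Step 1 — sample mean vector:
  mean(X_1) = (3 + 5 + 2 + 4 + 6 + 8) / 6 = 28/6 = 4.6667
  mean(X_2) = (5 + 2 + 5 + 5 + 2 + 2) / 6 = 21/6 = 3.5
  x̄ = (4.6667, 3.5),  deviation x̄ - mu_0 = (4.6667, 3.5) - (6, 6) = (-1.3333, -2.5).

Step 2 — sample covariance matrix, S[i,j] = (1/(n-1)) · Σ_k (x_{k,i} - mean_i) · (x_{k,j} - mean_j), divisor n-1 = 5:
  S[X_1,X_1] = ((-1.6667)·(-1.6667) + (0.3333)·(0.3333) + (-2.6667)·(-2.6667) + (-0.6667)·(-0.6667) + (1.3333)·(1.3333) + (3.3333)·(3.3333)) / 5 = 23.3333/5 = 4.6667
  S[X_1,X_2] = ((-1.6667)·(1.5) + (0.3333)·(-1.5) + (-2.6667)·(1.5) + (-0.6667)·(1.5) + (1.3333)·(-1.5) + (3.3333)·(-1.5)) / 5 = -15/5 = -3
  S[X_2,X_2] = ((1.5)·(1.5) + (-1.5)·(-1.5) + (1.5)·(1.5) + (1.5)·(1.5) + (-1.5)·(-1.5) + (-1.5)·(-1.5)) / 5 = 13.5/5 = 2.7
  S = [[4.6667, -3],
 [-3, 2.7]].

Step 3 — invert S. det(S) = 4.6667·2.7 - (-3)² = 3.6.
  S^{-1} = (1/det) · [[d, -b], [-b, a]] = [[0.75, 0.8333],
 [0.8333, 1.2963]].

Step 4 — quadratic form (x̄ - mu_0)^T · S^{-1} · (x̄ - mu_0):
  S^{-1} · (x̄ - mu_0) = (-3.0833, -4.3519),
  (x̄ - mu_0)^T · [...] = (-1.3333)·(-3.0833) + (-2.5)·(-4.3519) = 14.9907.

Step 5 — scale by n: T² = 6 · 14.9907 = 89.9444.

T² ≈ 89.9444


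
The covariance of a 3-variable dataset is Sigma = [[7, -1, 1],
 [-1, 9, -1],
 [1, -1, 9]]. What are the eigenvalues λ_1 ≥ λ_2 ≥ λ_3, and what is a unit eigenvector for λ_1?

Step 1 — characteristic polynomial p(λ) = det(λI - Sigma) = λ³ - tr·λ² + c_1·λ - det, where tr = trace, c_1 = sum of the principal 2×2 minors, det = det(Sigma):
  tr = 7 + 9 + 9 = 25,
  c_1 = (7·9 - (-1)²) + (7·9 - (1)²) + (9·9 - (-1)²) = 62 + 62 + 80 = 204,
  det = 7·(9·9 - (-1)²) - (-1)·((-1)·9 - (-1)·(1)) + (1)·((-1)·(-1) - 9·(1)) = 7·(80) - (-1)·(-8) + (1)·(-8) = 544.
  So p(λ) = λ³ - 25λ² + 204λ - 544.
Step 2 — look for an integer root (rational root theorem: any rational root is an integer divisor of 544). Testing λ = 8:
  p(8) = 512 - 1600 + 1632 - 544 = 0  ✓
  Dividing out (λ - 8): p(λ) = (λ - 8)(λ² - 17λ + 68).
Step 3 — remaining eigenvalues from the quadratic λ² - 17λ + 68 = 0:
  Δ = 17² - 4·68 = 289 - 272 = 17,  λ = (17 ± √17)/2 = (17 ± 4.1231)/2 ≈ 10.5616 or 6.4384.
  Sorted: λ_1 = 10.5616,  λ_2 = 8,  λ_3 = 6.4384  (check: sum = 25 = tr ✓).

Step 4 — unit eigenvector for λ_1 ≈ 10.5616: v spans the null space of (Sigma - λ_1 I), whose rows are
  r_1 = (-3.5616, -1, 1),  r_2 = (-1, -1.5616, -1),  r_3 = (1, -1, -1.5616).
  v is orthogonal to every row, so take v ∝ r_1 × r_2 = ((-1)·(-1) - (1)·(-1.5616), (1)·(-1) - (-3.5616)·(-1), (-3.5616)·(-1.5616) - (-1)·(-1)) ≈ (2.5616, -4.5616, 4.5616).
  Let u = (2.5616, -4.5616, 4.5616).
  ||u|| = √((2.5616)² + (-4.5616)² + (4.5616)²) = √(48.1771) ≈ 6.941,  v_1 = u/||u|| ≈ (0.369, -0.6572, 0.6572) (||v_1|| = 1).

λ_1 = 10.5616,  λ_2 = 8,  λ_3 = 6.4384;  v_1 ≈ (0.369, -0.6572, 0.6572)


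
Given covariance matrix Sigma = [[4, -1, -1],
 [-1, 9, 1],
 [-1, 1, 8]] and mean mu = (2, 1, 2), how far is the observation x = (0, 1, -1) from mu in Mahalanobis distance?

Step 1 — centre the observation: (x - mu) = (-2, 0, -3).

Step 2 — invert Sigma (cofactor / det for 3×3, or solve directly):
  Sigma^{-1} = [[0.2639, 0.026, 0.0297],
 [0.026, 0.1152, -0.0112],
 [0.0297, -0.0112, 0.1301]].

Step 3 — form the quadratic (x - mu)^T · Sigma^{-1} · (x - mu):
  Sigma^{-1} · (x - mu) = (-0.6171, -0.0186, -0.4498).
  (x - mu)^T · [Sigma^{-1} · (x - mu)] = (-2)·(-0.6171) + (0)·(-0.0186) + (-3)·(-0.4498) = 2.5836.

Step 4 — take square root: d = √(2.5836) ≈ 1.6074.

d(x, mu) = √(2.5836) ≈ 1.6074


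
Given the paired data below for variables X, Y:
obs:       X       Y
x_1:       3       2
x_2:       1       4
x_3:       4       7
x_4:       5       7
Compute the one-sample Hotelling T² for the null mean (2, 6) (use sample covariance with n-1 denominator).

Step 1 — sample mean vector:
  mean(X) = (3 + 1 + 4 + 5) / 4 = 13/4 = 3.25
  mean(Y) = (2 + 4 + 7 + 7) / 4 = 20/4 = 5
  x̄ = (3.25, 5),  deviation x̄ - mu_0 = (3.25, 5) - (2, 6) = (1.25, -1).

Step 2 — sample covariance matrix, S[i,j] = (1/(n-1)) · Σ_k (x_{k,i} - mean_i) · (x_{k,j} - mean_j), divisor n-1 = 3:
  S[X,X] = ((-0.25)·(-0.25) + (-2.25)·(-2.25) + (0.75)·(0.75) + (1.75)·(1.75)) / 3 = 8.75/3 = 2.9167
  S[X,Y] = ((-0.25)·(-3) + (-2.25)·(-1) + (0.75)·(2) + (1.75)·(2)) / 3 = 8/3 = 2.6667
  S[Y,Y] = ((-3)·(-3) + (-1)·(-1) + (2)·(2) + (2)·(2)) / 3 = 18/3 = 6
  S = [[2.9167, 2.6667],
 [2.6667, 6]].

Step 3 — invert S. det(S) = 2.9167·6 - (2.6667)² = 10.3889.
  S^{-1} = (1/det) · [[d, -b], [-b, a]] = [[0.5775, -0.2567],
 [-0.2567, 0.2807]].

Step 4 — quadratic form (x̄ - mu_0)^T · S^{-1} · (x̄ - mu_0):
  S^{-1} · (x̄ - mu_0) = (0.9786, -0.6016),
  (x̄ - mu_0)^T · [...] = (1.25)·(0.9786) + (-1)·(-0.6016) = 1.8249.

Step 5 — scale by n: T² = 4 · 1.8249 = 7.2995.

T² ≈ 7.2995


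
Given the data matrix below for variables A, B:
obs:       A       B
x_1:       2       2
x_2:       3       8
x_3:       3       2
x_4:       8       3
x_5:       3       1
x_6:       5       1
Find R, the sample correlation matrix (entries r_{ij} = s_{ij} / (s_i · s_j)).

Step 1 — column means:
  mean(A) = (2 + 3 + 3 + 8 + 3 + 5) / 6 = 24/6 = 4
  mean(B) = (2 + 8 + 2 + 3 + 1 + 1) / 6 = 17/6 = 2.8333

Step 2 — sample variances and covariances s[i,j] = (1/(n-1)) · Σ_k (x_{k,i} - mean_i) · (x_{k,j} - mean_j), with n-1 = 5:
  s[A,A] = ((-2)·(-2) + (-1)·(-1) + (-1)·(-1) + (4)·(4) + (-1)·(-1) + (1)·(1)) / 5 = 24/5 = 4.8
  s[A,B] = ((-2)·(-0.8333) + (-1)·(5.1667) + (-1)·(-0.8333) + (4)·(0.1667) + (-1)·(-1.8333) + (1)·(-1.8333)) / 5 = -2/5 = -0.4
  s[B,B] = ((-0.8333)·(-0.8333) + (5.1667)·(5.1667) + (-0.8333)·(-0.8333) + (0.1667)·(0.1667) + (-1.8333)·(-1.8333) + (-1.8333)·(-1.8333)) / 5 = 34.8333/5 = 6.9667
  Sample standard deviations s_i = √(s[i,i]):
  s(A) = √(4.8) = 2.1909
  s(B) = √(6.9667) = 2.6394

Step 3 — r_{ij} = s_{ij} / (s_i · s_j):
  r[A,A] = 1 (diagonal).
  r[A,B] = -0.4 / (2.1909 · 2.6394) = -0.4 / 5.7827 = -0.0692
  r[B,B] = 1 (diagonal).

R is symmetric with unit diagonal. Assembling:

R = [[1, -0.0692],
 [-0.0692, 1]]


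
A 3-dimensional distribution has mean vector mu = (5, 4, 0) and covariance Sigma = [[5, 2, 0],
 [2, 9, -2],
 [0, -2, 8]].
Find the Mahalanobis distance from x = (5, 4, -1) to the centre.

Step 1 — centre the observation: (x - mu) = (0, 0, -1).

Step 2 — invert Sigma (cofactor / det for 3×3, or solve directly):
  Sigma^{-1} = [[0.2208, -0.0519, -0.013],
 [-0.0519, 0.1299, 0.0325],
 [-0.013, 0.0325, 0.1331]].

Step 3 — form the quadratic (x - mu)^T · Sigma^{-1} · (x - mu):
  Sigma^{-1} · (x - mu) = (0.013, -0.0325, -0.1331).
  (x - mu)^T · [Sigma^{-1} · (x - mu)] = (0)·(0.013) + (0)·(-0.0325) + (-1)·(-0.1331) = 0.1331.

Step 4 — take square root: d = √(0.1331) ≈ 0.3649.

d(x, mu) = √(0.1331) ≈ 0.3649


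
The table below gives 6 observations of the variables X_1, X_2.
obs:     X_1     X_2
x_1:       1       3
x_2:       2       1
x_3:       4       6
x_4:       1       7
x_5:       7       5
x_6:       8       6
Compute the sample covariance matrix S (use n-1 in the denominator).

Step 1 — column means:
  mean(X_1) = (1 + 2 + 4 + 1 + 7 + 8) / 6 = 23/6 = 3.8333
  mean(X_2) = (3 + 1 + 6 + 7 + 5 + 6) / 6 = 28/6 = 4.6667

Step 2 — sample covariance S[i,j] = (1/(n-1)) · Σ_k (x_{k,i} - mean_i) · (x_{k,j} - mean_j), with n-1 = 5.
  S[X_1,X_1] = ((-2.8333)·(-2.8333) + (-1.8333)·(-1.8333) + (0.1667)·(0.1667) + (-2.8333)·(-2.8333) + (3.1667)·(3.1667) + (4.1667)·(4.1667)) / 5 = 46.8333/5 = 9.3667
  S[X_1,X_2] = ((-2.8333)·(-1.6667) + (-1.8333)·(-3.6667) + (0.1667)·(1.3333) + (-2.8333)·(2.3333) + (3.1667)·(0.3333) + (4.1667)·(1.3333)) / 5 = 11.6667/5 = 2.3333
  S[X_2,X_2] = ((-1.6667)·(-1.6667) + (-3.6667)·(-3.6667) + (1.3333)·(1.3333) + (2.3333)·(2.3333) + (0.3333)·(0.3333) + (1.3333)·(1.3333)) / 5 = 25.3333/5 = 5.0667

S is symmetric (S[j,i] = S[i,j]). Assembling:

S = [[9.3667, 2.3333],
 [2.3333, 5.0667]]


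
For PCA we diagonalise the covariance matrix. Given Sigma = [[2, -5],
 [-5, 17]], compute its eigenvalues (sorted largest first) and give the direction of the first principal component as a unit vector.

Step 1 — characteristic polynomial of 2×2 Sigma:
  det(Sigma - λI) = λ² - trace · λ + det = 0.
  trace = 2 + 17 = 19, det = 2·17 - (-5)² = 9.
Step 2 — discriminant:
  Δ = trace² - 4·det = 361 - 36 = 325.
Step 3 — eigenvalues:
  λ = (trace ± √Δ)/2 = (19 ± 18.0278)/2,
  λ_1 = 18.5139,  λ_2 = 0.4861.

Step 4 — unit eigenvector for λ_1: solve (Sigma - λ_1 I)v = 0. First row:
  (2 - 18.5139)·v_x + (-5)·v_y = 0, i.e. (-16.5139)·v_x + (-5)·v_y = 0,
  so v ∝ (b, λ_1 - a) = (-5, 16.5139); multiply by -1 so the first entry is positive: u = (5, -16.5139).
  ||u|| = √((5)² + (-16.5139)²) = √(297.7082) ≈ 17.2542,
  v_1 = u/||u|| ≈ (0.2898, -0.9571) (||v_1|| = 1).

λ_1 = 18.5139,  λ_2 = 0.4861;  v_1 ≈ (0.2898, -0.9571)


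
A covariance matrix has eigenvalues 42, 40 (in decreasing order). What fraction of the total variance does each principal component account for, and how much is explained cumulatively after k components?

Step 1 — total variance = trace(Sigma) = Σ λ_i = 42 + 40 = 82.

Step 2 — fraction explained by component i = λ_i / Σ λ:
  PC1: 42/82 = 0.5122
  PC2: 40/82 = 0.4878

Step 3 — cumulative fraction after k components = (λ_1 + ... + λ_k) / Σ λ:
  k = 1: 42/82 = 0.5122
  k = 2: (42 + 40)/82 = 82/82 = 1

Summary (fraction, with percent):

explained: PC1 0.5122 (51.22%), PC2 0.4878 (48.78%);  cumulative: 0.5122, 1
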